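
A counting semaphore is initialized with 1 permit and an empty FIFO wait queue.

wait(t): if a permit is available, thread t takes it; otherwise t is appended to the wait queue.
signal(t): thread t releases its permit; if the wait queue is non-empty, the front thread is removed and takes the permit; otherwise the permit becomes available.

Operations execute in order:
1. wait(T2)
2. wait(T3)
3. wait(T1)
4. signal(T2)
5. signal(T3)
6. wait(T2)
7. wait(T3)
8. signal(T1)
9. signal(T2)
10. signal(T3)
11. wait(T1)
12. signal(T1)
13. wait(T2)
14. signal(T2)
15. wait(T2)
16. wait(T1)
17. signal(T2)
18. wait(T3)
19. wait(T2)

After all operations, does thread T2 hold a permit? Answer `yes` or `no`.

Answer: no

Derivation:
Step 1: wait(T2) -> count=0 queue=[] holders={T2}
Step 2: wait(T3) -> count=0 queue=[T3] holders={T2}
Step 3: wait(T1) -> count=0 queue=[T3,T1] holders={T2}
Step 4: signal(T2) -> count=0 queue=[T1] holders={T3}
Step 5: signal(T3) -> count=0 queue=[] holders={T1}
Step 6: wait(T2) -> count=0 queue=[T2] holders={T1}
Step 7: wait(T3) -> count=0 queue=[T2,T3] holders={T1}
Step 8: signal(T1) -> count=0 queue=[T3] holders={T2}
Step 9: signal(T2) -> count=0 queue=[] holders={T3}
Step 10: signal(T3) -> count=1 queue=[] holders={none}
Step 11: wait(T1) -> count=0 queue=[] holders={T1}
Step 12: signal(T1) -> count=1 queue=[] holders={none}
Step 13: wait(T2) -> count=0 queue=[] holders={T2}
Step 14: signal(T2) -> count=1 queue=[] holders={none}
Step 15: wait(T2) -> count=0 queue=[] holders={T2}
Step 16: wait(T1) -> count=0 queue=[T1] holders={T2}
Step 17: signal(T2) -> count=0 queue=[] holders={T1}
Step 18: wait(T3) -> count=0 queue=[T3] holders={T1}
Step 19: wait(T2) -> count=0 queue=[T3,T2] holders={T1}
Final holders: {T1} -> T2 not in holders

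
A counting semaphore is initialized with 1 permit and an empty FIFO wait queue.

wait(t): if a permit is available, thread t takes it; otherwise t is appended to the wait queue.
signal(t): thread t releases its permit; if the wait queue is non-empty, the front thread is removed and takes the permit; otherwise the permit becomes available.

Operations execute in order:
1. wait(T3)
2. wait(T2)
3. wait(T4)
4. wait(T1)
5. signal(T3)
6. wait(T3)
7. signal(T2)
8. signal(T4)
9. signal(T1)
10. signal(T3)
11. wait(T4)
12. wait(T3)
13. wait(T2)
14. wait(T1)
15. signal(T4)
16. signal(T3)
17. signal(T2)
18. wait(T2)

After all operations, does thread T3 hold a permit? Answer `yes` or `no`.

Step 1: wait(T3) -> count=0 queue=[] holders={T3}
Step 2: wait(T2) -> count=0 queue=[T2] holders={T3}
Step 3: wait(T4) -> count=0 queue=[T2,T4] holders={T3}
Step 4: wait(T1) -> count=0 queue=[T2,T4,T1] holders={T3}
Step 5: signal(T3) -> count=0 queue=[T4,T1] holders={T2}
Step 6: wait(T3) -> count=0 queue=[T4,T1,T3] holders={T2}
Step 7: signal(T2) -> count=0 queue=[T1,T3] holders={T4}
Step 8: signal(T4) -> count=0 queue=[T3] holders={T1}
Step 9: signal(T1) -> count=0 queue=[] holders={T3}
Step 10: signal(T3) -> count=1 queue=[] holders={none}
Step 11: wait(T4) -> count=0 queue=[] holders={T4}
Step 12: wait(T3) -> count=0 queue=[T3] holders={T4}
Step 13: wait(T2) -> count=0 queue=[T3,T2] holders={T4}
Step 14: wait(T1) -> count=0 queue=[T3,T2,T1] holders={T4}
Step 15: signal(T4) -> count=0 queue=[T2,T1] holders={T3}
Step 16: signal(T3) -> count=0 queue=[T1] holders={T2}
Step 17: signal(T2) -> count=0 queue=[] holders={T1}
Step 18: wait(T2) -> count=0 queue=[T2] holders={T1}
Final holders: {T1} -> T3 not in holders

Answer: no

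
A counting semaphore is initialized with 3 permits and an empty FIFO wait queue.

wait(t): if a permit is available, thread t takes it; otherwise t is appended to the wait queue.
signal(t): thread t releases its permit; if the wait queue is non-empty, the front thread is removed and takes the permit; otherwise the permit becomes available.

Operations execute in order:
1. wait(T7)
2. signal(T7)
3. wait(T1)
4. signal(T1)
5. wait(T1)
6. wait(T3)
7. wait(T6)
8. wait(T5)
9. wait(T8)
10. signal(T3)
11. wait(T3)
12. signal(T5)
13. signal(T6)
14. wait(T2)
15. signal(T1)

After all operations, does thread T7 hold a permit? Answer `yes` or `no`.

Answer: no

Derivation:
Step 1: wait(T7) -> count=2 queue=[] holders={T7}
Step 2: signal(T7) -> count=3 queue=[] holders={none}
Step 3: wait(T1) -> count=2 queue=[] holders={T1}
Step 4: signal(T1) -> count=3 queue=[] holders={none}
Step 5: wait(T1) -> count=2 queue=[] holders={T1}
Step 6: wait(T3) -> count=1 queue=[] holders={T1,T3}
Step 7: wait(T6) -> count=0 queue=[] holders={T1,T3,T6}
Step 8: wait(T5) -> count=0 queue=[T5] holders={T1,T3,T6}
Step 9: wait(T8) -> count=0 queue=[T5,T8] holders={T1,T3,T6}
Step 10: signal(T3) -> count=0 queue=[T8] holders={T1,T5,T6}
Step 11: wait(T3) -> count=0 queue=[T8,T3] holders={T1,T5,T6}
Step 12: signal(T5) -> count=0 queue=[T3] holders={T1,T6,T8}
Step 13: signal(T6) -> count=0 queue=[] holders={T1,T3,T8}
Step 14: wait(T2) -> count=0 queue=[T2] holders={T1,T3,T8}
Step 15: signal(T1) -> count=0 queue=[] holders={T2,T3,T8}
Final holders: {T2,T3,T8} -> T7 not in holders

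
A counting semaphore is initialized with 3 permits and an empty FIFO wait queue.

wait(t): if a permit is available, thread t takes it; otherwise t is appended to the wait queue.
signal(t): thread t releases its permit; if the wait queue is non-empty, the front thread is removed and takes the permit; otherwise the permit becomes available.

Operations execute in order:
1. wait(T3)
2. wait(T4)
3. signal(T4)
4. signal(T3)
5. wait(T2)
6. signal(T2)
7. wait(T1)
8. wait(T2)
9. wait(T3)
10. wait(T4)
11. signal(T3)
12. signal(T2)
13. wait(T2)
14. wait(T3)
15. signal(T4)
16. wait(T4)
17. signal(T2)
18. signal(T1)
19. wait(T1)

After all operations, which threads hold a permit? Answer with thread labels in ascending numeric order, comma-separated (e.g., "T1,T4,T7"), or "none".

Answer: T1,T3,T4

Derivation:
Step 1: wait(T3) -> count=2 queue=[] holders={T3}
Step 2: wait(T4) -> count=1 queue=[] holders={T3,T4}
Step 3: signal(T4) -> count=2 queue=[] holders={T3}
Step 4: signal(T3) -> count=3 queue=[] holders={none}
Step 5: wait(T2) -> count=2 queue=[] holders={T2}
Step 6: signal(T2) -> count=3 queue=[] holders={none}
Step 7: wait(T1) -> count=2 queue=[] holders={T1}
Step 8: wait(T2) -> count=1 queue=[] holders={T1,T2}
Step 9: wait(T3) -> count=0 queue=[] holders={T1,T2,T3}
Step 10: wait(T4) -> count=0 queue=[T4] holders={T1,T2,T3}
Step 11: signal(T3) -> count=0 queue=[] holders={T1,T2,T4}
Step 12: signal(T2) -> count=1 queue=[] holders={T1,T4}
Step 13: wait(T2) -> count=0 queue=[] holders={T1,T2,T4}
Step 14: wait(T3) -> count=0 queue=[T3] holders={T1,T2,T4}
Step 15: signal(T4) -> count=0 queue=[] holders={T1,T2,T3}
Step 16: wait(T4) -> count=0 queue=[T4] holders={T1,T2,T3}
Step 17: signal(T2) -> count=0 queue=[] holders={T1,T3,T4}
Step 18: signal(T1) -> count=1 queue=[] holders={T3,T4}
Step 19: wait(T1) -> count=0 queue=[] holders={T1,T3,T4}
Final holders: T1,T3,T4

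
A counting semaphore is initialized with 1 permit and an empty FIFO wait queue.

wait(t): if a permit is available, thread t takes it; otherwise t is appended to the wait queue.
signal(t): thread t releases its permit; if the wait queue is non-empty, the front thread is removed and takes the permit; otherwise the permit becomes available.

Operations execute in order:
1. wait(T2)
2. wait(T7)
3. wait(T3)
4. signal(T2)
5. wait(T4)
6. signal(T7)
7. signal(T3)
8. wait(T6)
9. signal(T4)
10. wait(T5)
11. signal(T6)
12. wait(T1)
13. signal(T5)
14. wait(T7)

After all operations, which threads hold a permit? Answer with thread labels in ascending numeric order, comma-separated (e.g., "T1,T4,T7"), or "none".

Step 1: wait(T2) -> count=0 queue=[] holders={T2}
Step 2: wait(T7) -> count=0 queue=[T7] holders={T2}
Step 3: wait(T3) -> count=0 queue=[T7,T3] holders={T2}
Step 4: signal(T2) -> count=0 queue=[T3] holders={T7}
Step 5: wait(T4) -> count=0 queue=[T3,T4] holders={T7}
Step 6: signal(T7) -> count=0 queue=[T4] holders={T3}
Step 7: signal(T3) -> count=0 queue=[] holders={T4}
Step 8: wait(T6) -> count=0 queue=[T6] holders={T4}
Step 9: signal(T4) -> count=0 queue=[] holders={T6}
Step 10: wait(T5) -> count=0 queue=[T5] holders={T6}
Step 11: signal(T6) -> count=0 queue=[] holders={T5}
Step 12: wait(T1) -> count=0 queue=[T1] holders={T5}
Step 13: signal(T5) -> count=0 queue=[] holders={T1}
Step 14: wait(T7) -> count=0 queue=[T7] holders={T1}
Final holders: T1

Answer: T1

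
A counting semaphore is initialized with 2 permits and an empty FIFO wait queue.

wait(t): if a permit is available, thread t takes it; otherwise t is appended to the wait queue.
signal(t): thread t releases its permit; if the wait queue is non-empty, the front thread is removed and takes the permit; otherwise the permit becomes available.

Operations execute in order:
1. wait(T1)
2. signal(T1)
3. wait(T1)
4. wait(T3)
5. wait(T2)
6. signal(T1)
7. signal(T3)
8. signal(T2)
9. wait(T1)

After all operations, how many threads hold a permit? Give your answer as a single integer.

Step 1: wait(T1) -> count=1 queue=[] holders={T1}
Step 2: signal(T1) -> count=2 queue=[] holders={none}
Step 3: wait(T1) -> count=1 queue=[] holders={T1}
Step 4: wait(T3) -> count=0 queue=[] holders={T1,T3}
Step 5: wait(T2) -> count=0 queue=[T2] holders={T1,T3}
Step 6: signal(T1) -> count=0 queue=[] holders={T2,T3}
Step 7: signal(T3) -> count=1 queue=[] holders={T2}
Step 8: signal(T2) -> count=2 queue=[] holders={none}
Step 9: wait(T1) -> count=1 queue=[] holders={T1}
Final holders: {T1} -> 1 thread(s)

Answer: 1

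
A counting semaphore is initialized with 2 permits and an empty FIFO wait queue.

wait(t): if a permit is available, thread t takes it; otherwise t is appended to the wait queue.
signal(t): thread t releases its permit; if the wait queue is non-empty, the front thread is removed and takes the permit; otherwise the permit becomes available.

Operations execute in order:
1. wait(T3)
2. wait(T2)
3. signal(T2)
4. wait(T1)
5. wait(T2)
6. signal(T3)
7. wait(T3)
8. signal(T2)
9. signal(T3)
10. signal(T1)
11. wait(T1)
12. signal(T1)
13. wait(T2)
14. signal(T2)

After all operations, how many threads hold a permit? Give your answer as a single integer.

Answer: 0

Derivation:
Step 1: wait(T3) -> count=1 queue=[] holders={T3}
Step 2: wait(T2) -> count=0 queue=[] holders={T2,T3}
Step 3: signal(T2) -> count=1 queue=[] holders={T3}
Step 4: wait(T1) -> count=0 queue=[] holders={T1,T3}
Step 5: wait(T2) -> count=0 queue=[T2] holders={T1,T3}
Step 6: signal(T3) -> count=0 queue=[] holders={T1,T2}
Step 7: wait(T3) -> count=0 queue=[T3] holders={T1,T2}
Step 8: signal(T2) -> count=0 queue=[] holders={T1,T3}
Step 9: signal(T3) -> count=1 queue=[] holders={T1}
Step 10: signal(T1) -> count=2 queue=[] holders={none}
Step 11: wait(T1) -> count=1 queue=[] holders={T1}
Step 12: signal(T1) -> count=2 queue=[] holders={none}
Step 13: wait(T2) -> count=1 queue=[] holders={T2}
Step 14: signal(T2) -> count=2 queue=[] holders={none}
Final holders: {none} -> 0 thread(s)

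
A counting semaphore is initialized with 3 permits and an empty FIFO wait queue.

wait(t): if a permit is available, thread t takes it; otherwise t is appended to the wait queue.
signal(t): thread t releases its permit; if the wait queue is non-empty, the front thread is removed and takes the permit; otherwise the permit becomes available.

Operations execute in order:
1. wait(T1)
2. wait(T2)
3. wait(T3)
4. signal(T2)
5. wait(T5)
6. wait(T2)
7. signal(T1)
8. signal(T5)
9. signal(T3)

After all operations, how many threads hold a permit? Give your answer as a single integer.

Step 1: wait(T1) -> count=2 queue=[] holders={T1}
Step 2: wait(T2) -> count=1 queue=[] holders={T1,T2}
Step 3: wait(T3) -> count=0 queue=[] holders={T1,T2,T3}
Step 4: signal(T2) -> count=1 queue=[] holders={T1,T3}
Step 5: wait(T5) -> count=0 queue=[] holders={T1,T3,T5}
Step 6: wait(T2) -> count=0 queue=[T2] holders={T1,T3,T5}
Step 7: signal(T1) -> count=0 queue=[] holders={T2,T3,T5}
Step 8: signal(T5) -> count=1 queue=[] holders={T2,T3}
Step 9: signal(T3) -> count=2 queue=[] holders={T2}
Final holders: {T2} -> 1 thread(s)

Answer: 1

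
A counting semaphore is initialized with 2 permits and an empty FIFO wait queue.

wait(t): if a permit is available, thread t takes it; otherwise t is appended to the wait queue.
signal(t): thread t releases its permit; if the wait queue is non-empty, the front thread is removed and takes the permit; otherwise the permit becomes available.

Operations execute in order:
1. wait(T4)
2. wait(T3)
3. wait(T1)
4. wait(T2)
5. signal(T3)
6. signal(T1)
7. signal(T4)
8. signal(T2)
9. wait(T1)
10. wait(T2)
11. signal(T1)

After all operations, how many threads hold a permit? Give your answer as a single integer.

Step 1: wait(T4) -> count=1 queue=[] holders={T4}
Step 2: wait(T3) -> count=0 queue=[] holders={T3,T4}
Step 3: wait(T1) -> count=0 queue=[T1] holders={T3,T4}
Step 4: wait(T2) -> count=0 queue=[T1,T2] holders={T3,T4}
Step 5: signal(T3) -> count=0 queue=[T2] holders={T1,T4}
Step 6: signal(T1) -> count=0 queue=[] holders={T2,T4}
Step 7: signal(T4) -> count=1 queue=[] holders={T2}
Step 8: signal(T2) -> count=2 queue=[] holders={none}
Step 9: wait(T1) -> count=1 queue=[] holders={T1}
Step 10: wait(T2) -> count=0 queue=[] holders={T1,T2}
Step 11: signal(T1) -> count=1 queue=[] holders={T2}
Final holders: {T2} -> 1 thread(s)

Answer: 1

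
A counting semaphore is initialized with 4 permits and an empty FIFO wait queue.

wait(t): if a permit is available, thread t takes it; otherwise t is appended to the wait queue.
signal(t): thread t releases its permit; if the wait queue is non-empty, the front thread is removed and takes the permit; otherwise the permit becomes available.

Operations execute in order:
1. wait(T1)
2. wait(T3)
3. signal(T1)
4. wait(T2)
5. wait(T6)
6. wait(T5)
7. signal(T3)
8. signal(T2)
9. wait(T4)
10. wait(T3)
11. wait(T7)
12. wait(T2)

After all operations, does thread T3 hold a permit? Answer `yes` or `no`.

Answer: yes

Derivation:
Step 1: wait(T1) -> count=3 queue=[] holders={T1}
Step 2: wait(T3) -> count=2 queue=[] holders={T1,T3}
Step 3: signal(T1) -> count=3 queue=[] holders={T3}
Step 4: wait(T2) -> count=2 queue=[] holders={T2,T3}
Step 5: wait(T6) -> count=1 queue=[] holders={T2,T3,T6}
Step 6: wait(T5) -> count=0 queue=[] holders={T2,T3,T5,T6}
Step 7: signal(T3) -> count=1 queue=[] holders={T2,T5,T6}
Step 8: signal(T2) -> count=2 queue=[] holders={T5,T6}
Step 9: wait(T4) -> count=1 queue=[] holders={T4,T5,T6}
Step 10: wait(T3) -> count=0 queue=[] holders={T3,T4,T5,T6}
Step 11: wait(T7) -> count=0 queue=[T7] holders={T3,T4,T5,T6}
Step 12: wait(T2) -> count=0 queue=[T7,T2] holders={T3,T4,T5,T6}
Final holders: {T3,T4,T5,T6} -> T3 in holders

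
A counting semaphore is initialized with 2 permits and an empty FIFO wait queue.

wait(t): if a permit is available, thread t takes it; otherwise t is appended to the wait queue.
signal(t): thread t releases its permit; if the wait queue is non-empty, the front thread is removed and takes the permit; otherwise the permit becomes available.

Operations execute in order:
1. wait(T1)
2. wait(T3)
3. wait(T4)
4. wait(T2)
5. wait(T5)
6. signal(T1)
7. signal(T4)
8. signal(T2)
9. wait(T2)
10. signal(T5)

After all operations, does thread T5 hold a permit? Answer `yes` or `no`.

Step 1: wait(T1) -> count=1 queue=[] holders={T1}
Step 2: wait(T3) -> count=0 queue=[] holders={T1,T3}
Step 3: wait(T4) -> count=0 queue=[T4] holders={T1,T3}
Step 4: wait(T2) -> count=0 queue=[T4,T2] holders={T1,T3}
Step 5: wait(T5) -> count=0 queue=[T4,T2,T5] holders={T1,T3}
Step 6: signal(T1) -> count=0 queue=[T2,T5] holders={T3,T4}
Step 7: signal(T4) -> count=0 queue=[T5] holders={T2,T3}
Step 8: signal(T2) -> count=0 queue=[] holders={T3,T5}
Step 9: wait(T2) -> count=0 queue=[T2] holders={T3,T5}
Step 10: signal(T5) -> count=0 queue=[] holders={T2,T3}
Final holders: {T2,T3} -> T5 not in holders

Answer: no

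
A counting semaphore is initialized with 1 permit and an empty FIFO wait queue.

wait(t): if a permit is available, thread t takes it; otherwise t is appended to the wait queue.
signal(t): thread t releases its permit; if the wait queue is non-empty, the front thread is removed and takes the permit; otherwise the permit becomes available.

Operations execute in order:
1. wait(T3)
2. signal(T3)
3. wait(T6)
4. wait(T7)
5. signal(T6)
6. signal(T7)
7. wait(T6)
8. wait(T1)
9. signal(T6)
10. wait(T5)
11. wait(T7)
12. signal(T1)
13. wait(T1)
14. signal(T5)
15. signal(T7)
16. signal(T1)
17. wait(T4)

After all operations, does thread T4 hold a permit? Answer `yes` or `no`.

Answer: yes

Derivation:
Step 1: wait(T3) -> count=0 queue=[] holders={T3}
Step 2: signal(T3) -> count=1 queue=[] holders={none}
Step 3: wait(T6) -> count=0 queue=[] holders={T6}
Step 4: wait(T7) -> count=0 queue=[T7] holders={T6}
Step 5: signal(T6) -> count=0 queue=[] holders={T7}
Step 6: signal(T7) -> count=1 queue=[] holders={none}
Step 7: wait(T6) -> count=0 queue=[] holders={T6}
Step 8: wait(T1) -> count=0 queue=[T1] holders={T6}
Step 9: signal(T6) -> count=0 queue=[] holders={T1}
Step 10: wait(T5) -> count=0 queue=[T5] holders={T1}
Step 11: wait(T7) -> count=0 queue=[T5,T7] holders={T1}
Step 12: signal(T1) -> count=0 queue=[T7] holders={T5}
Step 13: wait(T1) -> count=0 queue=[T7,T1] holders={T5}
Step 14: signal(T5) -> count=0 queue=[T1] holders={T7}
Step 15: signal(T7) -> count=0 queue=[] holders={T1}
Step 16: signal(T1) -> count=1 queue=[] holders={none}
Step 17: wait(T4) -> count=0 queue=[] holders={T4}
Final holders: {T4} -> T4 in holders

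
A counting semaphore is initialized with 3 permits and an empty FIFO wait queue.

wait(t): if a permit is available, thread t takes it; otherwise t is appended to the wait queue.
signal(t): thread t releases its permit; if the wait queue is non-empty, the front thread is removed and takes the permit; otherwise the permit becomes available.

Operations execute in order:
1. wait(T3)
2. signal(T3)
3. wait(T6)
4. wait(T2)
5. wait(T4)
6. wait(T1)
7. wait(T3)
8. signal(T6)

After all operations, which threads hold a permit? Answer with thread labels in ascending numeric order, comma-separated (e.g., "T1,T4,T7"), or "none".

Step 1: wait(T3) -> count=2 queue=[] holders={T3}
Step 2: signal(T3) -> count=3 queue=[] holders={none}
Step 3: wait(T6) -> count=2 queue=[] holders={T6}
Step 4: wait(T2) -> count=1 queue=[] holders={T2,T6}
Step 5: wait(T4) -> count=0 queue=[] holders={T2,T4,T6}
Step 6: wait(T1) -> count=0 queue=[T1] holders={T2,T4,T6}
Step 7: wait(T3) -> count=0 queue=[T1,T3] holders={T2,T4,T6}
Step 8: signal(T6) -> count=0 queue=[T3] holders={T1,T2,T4}
Final holders: T1,T2,T4

Answer: T1,T2,T4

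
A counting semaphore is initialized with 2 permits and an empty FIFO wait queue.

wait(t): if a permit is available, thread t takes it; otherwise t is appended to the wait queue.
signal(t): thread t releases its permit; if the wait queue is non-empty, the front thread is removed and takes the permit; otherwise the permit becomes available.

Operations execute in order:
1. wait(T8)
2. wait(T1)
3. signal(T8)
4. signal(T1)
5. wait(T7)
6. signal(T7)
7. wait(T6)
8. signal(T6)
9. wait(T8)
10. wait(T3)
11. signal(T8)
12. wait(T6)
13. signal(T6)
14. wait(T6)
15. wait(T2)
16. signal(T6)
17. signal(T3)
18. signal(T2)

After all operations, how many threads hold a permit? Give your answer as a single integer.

Step 1: wait(T8) -> count=1 queue=[] holders={T8}
Step 2: wait(T1) -> count=0 queue=[] holders={T1,T8}
Step 3: signal(T8) -> count=1 queue=[] holders={T1}
Step 4: signal(T1) -> count=2 queue=[] holders={none}
Step 5: wait(T7) -> count=1 queue=[] holders={T7}
Step 6: signal(T7) -> count=2 queue=[] holders={none}
Step 7: wait(T6) -> count=1 queue=[] holders={T6}
Step 8: signal(T6) -> count=2 queue=[] holders={none}
Step 9: wait(T8) -> count=1 queue=[] holders={T8}
Step 10: wait(T3) -> count=0 queue=[] holders={T3,T8}
Step 11: signal(T8) -> count=1 queue=[] holders={T3}
Step 12: wait(T6) -> count=0 queue=[] holders={T3,T6}
Step 13: signal(T6) -> count=1 queue=[] holders={T3}
Step 14: wait(T6) -> count=0 queue=[] holders={T3,T6}
Step 15: wait(T2) -> count=0 queue=[T2] holders={T3,T6}
Step 16: signal(T6) -> count=0 queue=[] holders={T2,T3}
Step 17: signal(T3) -> count=1 queue=[] holders={T2}
Step 18: signal(T2) -> count=2 queue=[] holders={none}
Final holders: {none} -> 0 thread(s)

Answer: 0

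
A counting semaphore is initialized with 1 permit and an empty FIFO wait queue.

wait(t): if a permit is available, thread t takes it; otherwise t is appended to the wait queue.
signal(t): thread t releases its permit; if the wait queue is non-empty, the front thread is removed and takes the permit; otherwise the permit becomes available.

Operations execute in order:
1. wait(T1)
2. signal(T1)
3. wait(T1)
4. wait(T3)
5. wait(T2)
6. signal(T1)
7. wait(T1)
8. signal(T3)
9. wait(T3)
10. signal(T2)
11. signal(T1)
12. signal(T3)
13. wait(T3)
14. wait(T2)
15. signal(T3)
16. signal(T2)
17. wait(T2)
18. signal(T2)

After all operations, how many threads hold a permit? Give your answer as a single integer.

Step 1: wait(T1) -> count=0 queue=[] holders={T1}
Step 2: signal(T1) -> count=1 queue=[] holders={none}
Step 3: wait(T1) -> count=0 queue=[] holders={T1}
Step 4: wait(T3) -> count=0 queue=[T3] holders={T1}
Step 5: wait(T2) -> count=0 queue=[T3,T2] holders={T1}
Step 6: signal(T1) -> count=0 queue=[T2] holders={T3}
Step 7: wait(T1) -> count=0 queue=[T2,T1] holders={T3}
Step 8: signal(T3) -> count=0 queue=[T1] holders={T2}
Step 9: wait(T3) -> count=0 queue=[T1,T3] holders={T2}
Step 10: signal(T2) -> count=0 queue=[T3] holders={T1}
Step 11: signal(T1) -> count=0 queue=[] holders={T3}
Step 12: signal(T3) -> count=1 queue=[] holders={none}
Step 13: wait(T3) -> count=0 queue=[] holders={T3}
Step 14: wait(T2) -> count=0 queue=[T2] holders={T3}
Step 15: signal(T3) -> count=0 queue=[] holders={T2}
Step 16: signal(T2) -> count=1 queue=[] holders={none}
Step 17: wait(T2) -> count=0 queue=[] holders={T2}
Step 18: signal(T2) -> count=1 queue=[] holders={none}
Final holders: {none} -> 0 thread(s)

Answer: 0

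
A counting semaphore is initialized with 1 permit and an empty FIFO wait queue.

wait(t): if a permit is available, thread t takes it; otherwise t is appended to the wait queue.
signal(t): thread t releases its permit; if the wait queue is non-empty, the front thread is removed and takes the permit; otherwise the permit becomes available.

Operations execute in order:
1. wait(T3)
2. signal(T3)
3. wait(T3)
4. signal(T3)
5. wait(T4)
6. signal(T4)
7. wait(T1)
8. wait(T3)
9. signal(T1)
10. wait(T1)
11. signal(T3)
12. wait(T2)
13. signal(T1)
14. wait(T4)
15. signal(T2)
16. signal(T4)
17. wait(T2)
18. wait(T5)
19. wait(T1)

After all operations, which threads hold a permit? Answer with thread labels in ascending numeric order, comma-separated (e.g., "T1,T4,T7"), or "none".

Step 1: wait(T3) -> count=0 queue=[] holders={T3}
Step 2: signal(T3) -> count=1 queue=[] holders={none}
Step 3: wait(T3) -> count=0 queue=[] holders={T3}
Step 4: signal(T3) -> count=1 queue=[] holders={none}
Step 5: wait(T4) -> count=0 queue=[] holders={T4}
Step 6: signal(T4) -> count=1 queue=[] holders={none}
Step 7: wait(T1) -> count=0 queue=[] holders={T1}
Step 8: wait(T3) -> count=0 queue=[T3] holders={T1}
Step 9: signal(T1) -> count=0 queue=[] holders={T3}
Step 10: wait(T1) -> count=0 queue=[T1] holders={T3}
Step 11: signal(T3) -> count=0 queue=[] holders={T1}
Step 12: wait(T2) -> count=0 queue=[T2] holders={T1}
Step 13: signal(T1) -> count=0 queue=[] holders={T2}
Step 14: wait(T4) -> count=0 queue=[T4] holders={T2}
Step 15: signal(T2) -> count=0 queue=[] holders={T4}
Step 16: signal(T4) -> count=1 queue=[] holders={none}
Step 17: wait(T2) -> count=0 queue=[] holders={T2}
Step 18: wait(T5) -> count=0 queue=[T5] holders={T2}
Step 19: wait(T1) -> count=0 queue=[T5,T1] holders={T2}
Final holders: T2

Answer: T2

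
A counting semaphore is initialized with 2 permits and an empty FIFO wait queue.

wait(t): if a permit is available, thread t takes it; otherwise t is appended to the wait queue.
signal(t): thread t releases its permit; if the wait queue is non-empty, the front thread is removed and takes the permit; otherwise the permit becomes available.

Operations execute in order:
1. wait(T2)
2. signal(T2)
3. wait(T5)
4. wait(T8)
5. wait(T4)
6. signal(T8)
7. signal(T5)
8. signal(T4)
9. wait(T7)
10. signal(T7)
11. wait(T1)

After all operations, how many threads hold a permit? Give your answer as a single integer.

Answer: 1

Derivation:
Step 1: wait(T2) -> count=1 queue=[] holders={T2}
Step 2: signal(T2) -> count=2 queue=[] holders={none}
Step 3: wait(T5) -> count=1 queue=[] holders={T5}
Step 4: wait(T8) -> count=0 queue=[] holders={T5,T8}
Step 5: wait(T4) -> count=0 queue=[T4] holders={T5,T8}
Step 6: signal(T8) -> count=0 queue=[] holders={T4,T5}
Step 7: signal(T5) -> count=1 queue=[] holders={T4}
Step 8: signal(T4) -> count=2 queue=[] holders={none}
Step 9: wait(T7) -> count=1 queue=[] holders={T7}
Step 10: signal(T7) -> count=2 queue=[] holders={none}
Step 11: wait(T1) -> count=1 queue=[] holders={T1}
Final holders: {T1} -> 1 thread(s)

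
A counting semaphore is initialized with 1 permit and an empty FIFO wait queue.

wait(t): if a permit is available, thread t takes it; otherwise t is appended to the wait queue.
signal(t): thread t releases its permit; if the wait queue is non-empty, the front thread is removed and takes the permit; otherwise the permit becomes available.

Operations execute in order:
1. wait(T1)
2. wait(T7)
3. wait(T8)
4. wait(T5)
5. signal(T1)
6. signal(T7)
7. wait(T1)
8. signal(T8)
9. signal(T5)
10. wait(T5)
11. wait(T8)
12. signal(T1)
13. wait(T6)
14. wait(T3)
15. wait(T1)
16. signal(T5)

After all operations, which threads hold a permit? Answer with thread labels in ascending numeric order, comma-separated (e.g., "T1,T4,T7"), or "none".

Step 1: wait(T1) -> count=0 queue=[] holders={T1}
Step 2: wait(T7) -> count=0 queue=[T7] holders={T1}
Step 3: wait(T8) -> count=0 queue=[T7,T8] holders={T1}
Step 4: wait(T5) -> count=0 queue=[T7,T8,T5] holders={T1}
Step 5: signal(T1) -> count=0 queue=[T8,T5] holders={T7}
Step 6: signal(T7) -> count=0 queue=[T5] holders={T8}
Step 7: wait(T1) -> count=0 queue=[T5,T1] holders={T8}
Step 8: signal(T8) -> count=0 queue=[T1] holders={T5}
Step 9: signal(T5) -> count=0 queue=[] holders={T1}
Step 10: wait(T5) -> count=0 queue=[T5] holders={T1}
Step 11: wait(T8) -> count=0 queue=[T5,T8] holders={T1}
Step 12: signal(T1) -> count=0 queue=[T8] holders={T5}
Step 13: wait(T6) -> count=0 queue=[T8,T6] holders={T5}
Step 14: wait(T3) -> count=0 queue=[T8,T6,T3] holders={T5}
Step 15: wait(T1) -> count=0 queue=[T8,T6,T3,T1] holders={T5}
Step 16: signal(T5) -> count=0 queue=[T6,T3,T1] holders={T8}
Final holders: T8

Answer: T8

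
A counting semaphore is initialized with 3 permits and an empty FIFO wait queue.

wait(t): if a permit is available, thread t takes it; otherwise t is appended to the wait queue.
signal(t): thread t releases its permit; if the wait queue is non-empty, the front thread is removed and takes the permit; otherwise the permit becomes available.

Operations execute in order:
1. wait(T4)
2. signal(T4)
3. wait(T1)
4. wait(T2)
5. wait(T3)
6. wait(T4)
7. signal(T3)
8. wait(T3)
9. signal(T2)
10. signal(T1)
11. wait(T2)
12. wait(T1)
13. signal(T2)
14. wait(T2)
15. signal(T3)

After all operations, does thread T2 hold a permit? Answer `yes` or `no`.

Step 1: wait(T4) -> count=2 queue=[] holders={T4}
Step 2: signal(T4) -> count=3 queue=[] holders={none}
Step 3: wait(T1) -> count=2 queue=[] holders={T1}
Step 4: wait(T2) -> count=1 queue=[] holders={T1,T2}
Step 5: wait(T3) -> count=0 queue=[] holders={T1,T2,T3}
Step 6: wait(T4) -> count=0 queue=[T4] holders={T1,T2,T3}
Step 7: signal(T3) -> count=0 queue=[] holders={T1,T2,T4}
Step 8: wait(T3) -> count=0 queue=[T3] holders={T1,T2,T4}
Step 9: signal(T2) -> count=0 queue=[] holders={T1,T3,T4}
Step 10: signal(T1) -> count=1 queue=[] holders={T3,T4}
Step 11: wait(T2) -> count=0 queue=[] holders={T2,T3,T4}
Step 12: wait(T1) -> count=0 queue=[T1] holders={T2,T3,T4}
Step 13: signal(T2) -> count=0 queue=[] holders={T1,T3,T4}
Step 14: wait(T2) -> count=0 queue=[T2] holders={T1,T3,T4}
Step 15: signal(T3) -> count=0 queue=[] holders={T1,T2,T4}
Final holders: {T1,T2,T4} -> T2 in holders

Answer: yes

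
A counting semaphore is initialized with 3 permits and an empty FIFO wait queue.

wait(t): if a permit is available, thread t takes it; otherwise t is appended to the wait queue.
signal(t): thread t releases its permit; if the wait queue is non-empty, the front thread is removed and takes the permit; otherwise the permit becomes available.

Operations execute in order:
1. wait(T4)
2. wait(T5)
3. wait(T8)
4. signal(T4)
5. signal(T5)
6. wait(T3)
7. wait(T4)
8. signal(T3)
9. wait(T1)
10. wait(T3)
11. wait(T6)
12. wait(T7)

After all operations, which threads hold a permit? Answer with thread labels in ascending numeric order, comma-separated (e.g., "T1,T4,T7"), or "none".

Step 1: wait(T4) -> count=2 queue=[] holders={T4}
Step 2: wait(T5) -> count=1 queue=[] holders={T4,T5}
Step 3: wait(T8) -> count=0 queue=[] holders={T4,T5,T8}
Step 4: signal(T4) -> count=1 queue=[] holders={T5,T8}
Step 5: signal(T5) -> count=2 queue=[] holders={T8}
Step 6: wait(T3) -> count=1 queue=[] holders={T3,T8}
Step 7: wait(T4) -> count=0 queue=[] holders={T3,T4,T8}
Step 8: signal(T3) -> count=1 queue=[] holders={T4,T8}
Step 9: wait(T1) -> count=0 queue=[] holders={T1,T4,T8}
Step 10: wait(T3) -> count=0 queue=[T3] holders={T1,T4,T8}
Step 11: wait(T6) -> count=0 queue=[T3,T6] holders={T1,T4,T8}
Step 12: wait(T7) -> count=0 queue=[T3,T6,T7] holders={T1,T4,T8}
Final holders: T1,T4,T8

Answer: T1,T4,T8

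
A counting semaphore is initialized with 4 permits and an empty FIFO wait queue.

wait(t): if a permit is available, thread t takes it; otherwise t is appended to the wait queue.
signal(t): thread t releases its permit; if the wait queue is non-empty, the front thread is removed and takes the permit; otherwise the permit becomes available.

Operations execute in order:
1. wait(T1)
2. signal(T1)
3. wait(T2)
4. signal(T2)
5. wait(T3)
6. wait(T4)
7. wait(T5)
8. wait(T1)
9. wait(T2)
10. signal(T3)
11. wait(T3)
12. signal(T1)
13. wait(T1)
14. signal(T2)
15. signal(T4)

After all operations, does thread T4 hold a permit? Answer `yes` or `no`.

Step 1: wait(T1) -> count=3 queue=[] holders={T1}
Step 2: signal(T1) -> count=4 queue=[] holders={none}
Step 3: wait(T2) -> count=3 queue=[] holders={T2}
Step 4: signal(T2) -> count=4 queue=[] holders={none}
Step 5: wait(T3) -> count=3 queue=[] holders={T3}
Step 6: wait(T4) -> count=2 queue=[] holders={T3,T4}
Step 7: wait(T5) -> count=1 queue=[] holders={T3,T4,T5}
Step 8: wait(T1) -> count=0 queue=[] holders={T1,T3,T4,T5}
Step 9: wait(T2) -> count=0 queue=[T2] holders={T1,T3,T4,T5}
Step 10: signal(T3) -> count=0 queue=[] holders={T1,T2,T4,T5}
Step 11: wait(T3) -> count=0 queue=[T3] holders={T1,T2,T4,T5}
Step 12: signal(T1) -> count=0 queue=[] holders={T2,T3,T4,T5}
Step 13: wait(T1) -> count=0 queue=[T1] holders={T2,T3,T4,T5}
Step 14: signal(T2) -> count=0 queue=[] holders={T1,T3,T4,T5}
Step 15: signal(T4) -> count=1 queue=[] holders={T1,T3,T5}
Final holders: {T1,T3,T5} -> T4 not in holders

Answer: no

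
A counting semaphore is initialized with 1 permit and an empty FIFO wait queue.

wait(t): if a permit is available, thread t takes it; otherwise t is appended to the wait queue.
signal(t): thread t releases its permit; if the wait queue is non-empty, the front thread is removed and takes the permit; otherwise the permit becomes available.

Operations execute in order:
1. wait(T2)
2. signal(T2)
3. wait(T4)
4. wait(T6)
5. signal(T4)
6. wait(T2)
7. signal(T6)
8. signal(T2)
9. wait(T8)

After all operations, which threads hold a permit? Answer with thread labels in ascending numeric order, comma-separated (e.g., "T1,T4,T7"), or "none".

Answer: T8

Derivation:
Step 1: wait(T2) -> count=0 queue=[] holders={T2}
Step 2: signal(T2) -> count=1 queue=[] holders={none}
Step 3: wait(T4) -> count=0 queue=[] holders={T4}
Step 4: wait(T6) -> count=0 queue=[T6] holders={T4}
Step 5: signal(T4) -> count=0 queue=[] holders={T6}
Step 6: wait(T2) -> count=0 queue=[T2] holders={T6}
Step 7: signal(T6) -> count=0 queue=[] holders={T2}
Step 8: signal(T2) -> count=1 queue=[] holders={none}
Step 9: wait(T8) -> count=0 queue=[] holders={T8}
Final holders: T8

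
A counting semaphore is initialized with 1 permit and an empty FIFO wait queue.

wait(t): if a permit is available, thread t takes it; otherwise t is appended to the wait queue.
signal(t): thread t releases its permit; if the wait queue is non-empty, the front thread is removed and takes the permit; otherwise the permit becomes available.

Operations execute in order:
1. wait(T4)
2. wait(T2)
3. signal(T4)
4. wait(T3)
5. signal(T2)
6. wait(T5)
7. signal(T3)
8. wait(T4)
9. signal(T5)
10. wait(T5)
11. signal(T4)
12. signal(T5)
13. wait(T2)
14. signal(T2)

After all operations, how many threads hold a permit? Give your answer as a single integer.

Step 1: wait(T4) -> count=0 queue=[] holders={T4}
Step 2: wait(T2) -> count=0 queue=[T2] holders={T4}
Step 3: signal(T4) -> count=0 queue=[] holders={T2}
Step 4: wait(T3) -> count=0 queue=[T3] holders={T2}
Step 5: signal(T2) -> count=0 queue=[] holders={T3}
Step 6: wait(T5) -> count=0 queue=[T5] holders={T3}
Step 7: signal(T3) -> count=0 queue=[] holders={T5}
Step 8: wait(T4) -> count=0 queue=[T4] holders={T5}
Step 9: signal(T5) -> count=0 queue=[] holders={T4}
Step 10: wait(T5) -> count=0 queue=[T5] holders={T4}
Step 11: signal(T4) -> count=0 queue=[] holders={T5}
Step 12: signal(T5) -> count=1 queue=[] holders={none}
Step 13: wait(T2) -> count=0 queue=[] holders={T2}
Step 14: signal(T2) -> count=1 queue=[] holders={none}
Final holders: {none} -> 0 thread(s)

Answer: 0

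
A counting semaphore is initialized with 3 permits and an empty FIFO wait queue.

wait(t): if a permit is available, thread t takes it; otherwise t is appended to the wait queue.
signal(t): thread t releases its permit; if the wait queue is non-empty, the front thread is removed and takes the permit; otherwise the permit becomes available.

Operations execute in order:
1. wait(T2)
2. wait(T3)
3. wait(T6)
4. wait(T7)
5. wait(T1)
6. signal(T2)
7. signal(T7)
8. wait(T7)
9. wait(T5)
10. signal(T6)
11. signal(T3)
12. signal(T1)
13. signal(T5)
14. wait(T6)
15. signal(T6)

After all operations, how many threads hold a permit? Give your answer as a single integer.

Answer: 1

Derivation:
Step 1: wait(T2) -> count=2 queue=[] holders={T2}
Step 2: wait(T3) -> count=1 queue=[] holders={T2,T3}
Step 3: wait(T6) -> count=0 queue=[] holders={T2,T3,T6}
Step 4: wait(T7) -> count=0 queue=[T7] holders={T2,T3,T6}
Step 5: wait(T1) -> count=0 queue=[T7,T1] holders={T2,T3,T6}
Step 6: signal(T2) -> count=0 queue=[T1] holders={T3,T6,T7}
Step 7: signal(T7) -> count=0 queue=[] holders={T1,T3,T6}
Step 8: wait(T7) -> count=0 queue=[T7] holders={T1,T3,T6}
Step 9: wait(T5) -> count=0 queue=[T7,T5] holders={T1,T3,T6}
Step 10: signal(T6) -> count=0 queue=[T5] holders={T1,T3,T7}
Step 11: signal(T3) -> count=0 queue=[] holders={T1,T5,T7}
Step 12: signal(T1) -> count=1 queue=[] holders={T5,T7}
Step 13: signal(T5) -> count=2 queue=[] holders={T7}
Step 14: wait(T6) -> count=1 queue=[] holders={T6,T7}
Step 15: signal(T6) -> count=2 queue=[] holders={T7}
Final holders: {T7} -> 1 thread(s)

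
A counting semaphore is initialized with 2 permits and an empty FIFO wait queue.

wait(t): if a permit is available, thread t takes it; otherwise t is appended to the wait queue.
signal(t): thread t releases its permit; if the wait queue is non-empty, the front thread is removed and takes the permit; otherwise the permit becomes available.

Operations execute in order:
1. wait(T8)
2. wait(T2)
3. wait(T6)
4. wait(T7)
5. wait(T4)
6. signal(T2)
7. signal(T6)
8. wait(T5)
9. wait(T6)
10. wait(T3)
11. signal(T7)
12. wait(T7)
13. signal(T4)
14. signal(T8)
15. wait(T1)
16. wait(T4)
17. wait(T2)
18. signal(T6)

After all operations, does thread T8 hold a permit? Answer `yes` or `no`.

Step 1: wait(T8) -> count=1 queue=[] holders={T8}
Step 2: wait(T2) -> count=0 queue=[] holders={T2,T8}
Step 3: wait(T6) -> count=0 queue=[T6] holders={T2,T8}
Step 4: wait(T7) -> count=0 queue=[T6,T7] holders={T2,T8}
Step 5: wait(T4) -> count=0 queue=[T6,T7,T4] holders={T2,T8}
Step 6: signal(T2) -> count=0 queue=[T7,T4] holders={T6,T8}
Step 7: signal(T6) -> count=0 queue=[T4] holders={T7,T8}
Step 8: wait(T5) -> count=0 queue=[T4,T5] holders={T7,T8}
Step 9: wait(T6) -> count=0 queue=[T4,T5,T6] holders={T7,T8}
Step 10: wait(T3) -> count=0 queue=[T4,T5,T6,T3] holders={T7,T8}
Step 11: signal(T7) -> count=0 queue=[T5,T6,T3] holders={T4,T8}
Step 12: wait(T7) -> count=0 queue=[T5,T6,T3,T7] holders={T4,T8}
Step 13: signal(T4) -> count=0 queue=[T6,T3,T7] holders={T5,T8}
Step 14: signal(T8) -> count=0 queue=[T3,T7] holders={T5,T6}
Step 15: wait(T1) -> count=0 queue=[T3,T7,T1] holders={T5,T6}
Step 16: wait(T4) -> count=0 queue=[T3,T7,T1,T4] holders={T5,T6}
Step 17: wait(T2) -> count=0 queue=[T3,T7,T1,T4,T2] holders={T5,T6}
Step 18: signal(T6) -> count=0 queue=[T7,T1,T4,T2] holders={T3,T5}
Final holders: {T3,T5} -> T8 not in holders

Answer: no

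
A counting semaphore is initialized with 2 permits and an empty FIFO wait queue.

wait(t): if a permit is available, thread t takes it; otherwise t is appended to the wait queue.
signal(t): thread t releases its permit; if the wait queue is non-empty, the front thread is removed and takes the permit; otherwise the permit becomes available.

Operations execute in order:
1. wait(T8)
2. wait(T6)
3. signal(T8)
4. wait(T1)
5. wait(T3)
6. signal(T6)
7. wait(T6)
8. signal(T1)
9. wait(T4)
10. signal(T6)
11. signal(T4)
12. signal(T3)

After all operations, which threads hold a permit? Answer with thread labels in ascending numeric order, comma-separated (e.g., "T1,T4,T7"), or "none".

Answer: none

Derivation:
Step 1: wait(T8) -> count=1 queue=[] holders={T8}
Step 2: wait(T6) -> count=0 queue=[] holders={T6,T8}
Step 3: signal(T8) -> count=1 queue=[] holders={T6}
Step 4: wait(T1) -> count=0 queue=[] holders={T1,T6}
Step 5: wait(T3) -> count=0 queue=[T3] holders={T1,T6}
Step 6: signal(T6) -> count=0 queue=[] holders={T1,T3}
Step 7: wait(T6) -> count=0 queue=[T6] holders={T1,T3}
Step 8: signal(T1) -> count=0 queue=[] holders={T3,T6}
Step 9: wait(T4) -> count=0 queue=[T4] holders={T3,T6}
Step 10: signal(T6) -> count=0 queue=[] holders={T3,T4}
Step 11: signal(T4) -> count=1 queue=[] holders={T3}
Step 12: signal(T3) -> count=2 queue=[] holders={none}
Final holders: none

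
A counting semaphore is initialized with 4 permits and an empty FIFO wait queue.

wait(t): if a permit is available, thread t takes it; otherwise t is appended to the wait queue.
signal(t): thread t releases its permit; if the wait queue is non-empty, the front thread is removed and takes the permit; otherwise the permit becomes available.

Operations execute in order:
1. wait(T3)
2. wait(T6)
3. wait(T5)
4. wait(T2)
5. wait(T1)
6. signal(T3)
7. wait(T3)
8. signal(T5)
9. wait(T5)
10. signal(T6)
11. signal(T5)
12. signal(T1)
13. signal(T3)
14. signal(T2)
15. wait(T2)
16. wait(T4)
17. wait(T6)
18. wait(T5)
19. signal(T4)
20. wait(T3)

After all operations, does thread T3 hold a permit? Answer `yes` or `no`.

Answer: yes

Derivation:
Step 1: wait(T3) -> count=3 queue=[] holders={T3}
Step 2: wait(T6) -> count=2 queue=[] holders={T3,T6}
Step 3: wait(T5) -> count=1 queue=[] holders={T3,T5,T6}
Step 4: wait(T2) -> count=0 queue=[] holders={T2,T3,T5,T6}
Step 5: wait(T1) -> count=0 queue=[T1] holders={T2,T3,T5,T6}
Step 6: signal(T3) -> count=0 queue=[] holders={T1,T2,T5,T6}
Step 7: wait(T3) -> count=0 queue=[T3] holders={T1,T2,T5,T6}
Step 8: signal(T5) -> count=0 queue=[] holders={T1,T2,T3,T6}
Step 9: wait(T5) -> count=0 queue=[T5] holders={T1,T2,T3,T6}
Step 10: signal(T6) -> count=0 queue=[] holders={T1,T2,T3,T5}
Step 11: signal(T5) -> count=1 queue=[] holders={T1,T2,T3}
Step 12: signal(T1) -> count=2 queue=[] holders={T2,T3}
Step 13: signal(T3) -> count=3 queue=[] holders={T2}
Step 14: signal(T2) -> count=4 queue=[] holders={none}
Step 15: wait(T2) -> count=3 queue=[] holders={T2}
Step 16: wait(T4) -> count=2 queue=[] holders={T2,T4}
Step 17: wait(T6) -> count=1 queue=[] holders={T2,T4,T6}
Step 18: wait(T5) -> count=0 queue=[] holders={T2,T4,T5,T6}
Step 19: signal(T4) -> count=1 queue=[] holders={T2,T5,T6}
Step 20: wait(T3) -> count=0 queue=[] holders={T2,T3,T5,T6}
Final holders: {T2,T3,T5,T6} -> T3 in holders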